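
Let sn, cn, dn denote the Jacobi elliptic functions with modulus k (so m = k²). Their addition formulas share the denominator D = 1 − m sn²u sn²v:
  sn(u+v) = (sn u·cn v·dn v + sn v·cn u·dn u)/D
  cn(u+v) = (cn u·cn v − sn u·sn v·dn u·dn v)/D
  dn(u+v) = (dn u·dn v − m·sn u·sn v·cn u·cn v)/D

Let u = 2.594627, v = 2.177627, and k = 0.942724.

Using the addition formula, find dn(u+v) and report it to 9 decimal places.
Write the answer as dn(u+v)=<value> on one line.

dn(u+v)=0.965385603

sn u = 0.9997523378716957, cn u = -0.02225450336626005, dn u = 0.334232874080281
sn v = 0.9929292141997542, cn v = 0.1187079423992289, dn v = 0.3518452006574601
m = k² = 0.888728540176
D = 1 − m·sn²u·sn²v = 0.1242289970501775
dn(u+v) = (dn u·dn v − m·sn u·sn v·cn u·cn v)/D = 0.1199288851656261/0.1242289970501775 = 0.9653856025029768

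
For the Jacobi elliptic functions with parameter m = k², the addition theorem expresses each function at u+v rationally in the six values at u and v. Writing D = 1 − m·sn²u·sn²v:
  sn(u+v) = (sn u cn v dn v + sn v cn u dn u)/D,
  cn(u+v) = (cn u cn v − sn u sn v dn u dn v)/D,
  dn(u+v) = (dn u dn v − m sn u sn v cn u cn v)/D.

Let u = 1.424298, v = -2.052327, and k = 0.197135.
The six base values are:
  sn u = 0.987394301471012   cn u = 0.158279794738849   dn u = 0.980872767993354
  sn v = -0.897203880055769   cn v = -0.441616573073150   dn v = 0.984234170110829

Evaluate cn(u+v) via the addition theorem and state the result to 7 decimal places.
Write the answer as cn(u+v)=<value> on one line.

m = k² = 0.038862208225
D = 1 − m·sn²u·sn²v = 0.9695006212303123
cn(u+v) = (cn u·cn v − sn u·sn v·dn u·dn v)/D = 0.785350611023661/0.9695006212303123 = 0.8100568414562108

cn(u+v)=0.8100568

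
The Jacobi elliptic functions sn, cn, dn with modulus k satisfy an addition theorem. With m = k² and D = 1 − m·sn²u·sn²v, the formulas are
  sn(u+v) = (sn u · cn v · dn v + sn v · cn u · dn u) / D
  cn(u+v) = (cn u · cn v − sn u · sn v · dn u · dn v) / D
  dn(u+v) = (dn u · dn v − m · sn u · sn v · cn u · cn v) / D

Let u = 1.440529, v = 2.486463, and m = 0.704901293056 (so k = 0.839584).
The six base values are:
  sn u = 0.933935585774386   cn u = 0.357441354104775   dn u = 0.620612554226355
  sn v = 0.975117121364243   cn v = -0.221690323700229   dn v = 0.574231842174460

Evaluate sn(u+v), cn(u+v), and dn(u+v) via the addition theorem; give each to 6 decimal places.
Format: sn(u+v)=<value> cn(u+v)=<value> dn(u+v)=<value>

m = k² = 0.704901293056
D = 1 − m·sn²u·sn²v = 0.4153772406028731
sn(u+v) = (sn u·cn v·dn v + sn v·cn u·dn u)/D = 0.09742122380112297/0.4153772406028731 = 0.2345367398072342
cn(u+v) = (cn u·cn v − sn u·sn v·dn u·dn v)/D = -0.4037912296768575/0.4153772406028731 = -0.9721072562637282
dn(u+v) = (dn u·dn v − m·sn u·sn v·cn u·cn v)/D = 0.4072445309160245/0.4153772406028731 = 0.9804209068483268

sn(u+v)=0.234537 cn(u+v)=-0.972107 dn(u+v)=0.980421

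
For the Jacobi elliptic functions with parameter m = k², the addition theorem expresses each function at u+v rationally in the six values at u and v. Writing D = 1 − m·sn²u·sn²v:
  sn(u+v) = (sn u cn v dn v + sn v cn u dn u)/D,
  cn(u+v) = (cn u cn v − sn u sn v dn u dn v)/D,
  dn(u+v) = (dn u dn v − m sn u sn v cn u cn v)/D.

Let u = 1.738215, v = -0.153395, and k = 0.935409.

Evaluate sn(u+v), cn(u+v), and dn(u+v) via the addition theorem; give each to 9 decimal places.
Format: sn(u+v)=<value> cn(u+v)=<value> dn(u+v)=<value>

sn(u+v)=0.939080772 cn(u+v)=0.343696528 dn(u+v)=0.477880959

sn u = 0.9608686636984943, cn u = 0.2770043521720731, dn u = 0.4383482861016366
sn v = -0.1522769037932163, cn v = 0.988337869643348, dn v = 0.9898032675463144
m = k² = 0.874989997281
D = 1 − m·sn²u·sn²v = 0.9812673497633016
sn(u+v) = (sn u·cn v·dn v + sn v·cn u·dn u)/D = 0.9214893006049253/0.9812673497633016 = 0.939080772255598
cn(u+v) = (cn u·cn v − sn u·sn v·dn u·dn v)/D = 0.3372581808972754/0.9812673497633016 = 0.3436965277389774
dn(u+v) = (dn u·dn v − m·sn u·sn v·cn u·cn v)/D = 0.4689289825841846/0.9812673497633016 = 0.4778809594523839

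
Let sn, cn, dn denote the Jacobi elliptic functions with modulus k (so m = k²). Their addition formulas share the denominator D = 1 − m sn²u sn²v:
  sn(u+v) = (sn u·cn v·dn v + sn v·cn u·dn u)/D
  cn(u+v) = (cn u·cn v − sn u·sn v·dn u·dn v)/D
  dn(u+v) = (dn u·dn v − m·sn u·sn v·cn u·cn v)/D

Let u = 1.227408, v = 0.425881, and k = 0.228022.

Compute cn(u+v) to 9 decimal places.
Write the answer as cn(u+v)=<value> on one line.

cn(u+v)=-0.059802330

sn u = 0.9375686666178876, cn u = 0.3478002233701933, dn u = 0.976880456051315
sn v = 0.41253555095288, cn v = 0.9109415015246609, dn v = 0.9955658518569109
m = k² = 0.051994032484
D = 1 − m·sn²u·sn²v = 0.9922217404290393
cn(u+v) = (cn u·cn v − sn u·sn v·dn u·dn v)/D = -0.05933717148587984/0.9922217404290393 = -0.05980232952789595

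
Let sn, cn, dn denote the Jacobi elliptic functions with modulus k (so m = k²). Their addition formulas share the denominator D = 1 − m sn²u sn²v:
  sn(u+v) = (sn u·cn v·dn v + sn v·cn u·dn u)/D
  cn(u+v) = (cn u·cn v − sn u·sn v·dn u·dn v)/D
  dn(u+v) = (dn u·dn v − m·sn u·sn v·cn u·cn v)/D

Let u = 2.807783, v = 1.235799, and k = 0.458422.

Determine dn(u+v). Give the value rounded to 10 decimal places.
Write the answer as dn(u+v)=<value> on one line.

dn(u+v)=0.9551205913

sn u = 0.4943368982555952, cn u = -0.8692704015569824, dn u = 0.9739844366105739
sn v = 0.927308602046894, cn v = 0.3742976844302341, dn v = 0.9051470189383664
m = k² = 0.210150730084
D = 1 − m·sn²u·sn²v = 0.9558403587494875
dn(u+v) = (dn u·dn v − m·sn u·sn v·cn u·cn v)/D = 0.9129428086105075/0.9558403587494875 = 0.955120591272059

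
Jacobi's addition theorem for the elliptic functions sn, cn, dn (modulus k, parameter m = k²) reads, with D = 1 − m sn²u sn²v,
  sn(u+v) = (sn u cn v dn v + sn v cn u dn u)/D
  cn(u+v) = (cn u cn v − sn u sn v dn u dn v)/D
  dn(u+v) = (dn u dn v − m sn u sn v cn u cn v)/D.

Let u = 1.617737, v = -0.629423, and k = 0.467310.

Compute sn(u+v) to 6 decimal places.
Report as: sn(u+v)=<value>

sn u = 0.9989725604149588, cn u = 0.04531912993407428, dn u = 0.884347146251411
sn v = -0.5819012114221342, cn v = 0.8132594789766994, dn v = 0.9623175276762895
m = k² = 0.2183786361
D = 1 − m·sn²u·sn²v = 0.9262068940050805
sn(u+v) = (sn u·cn v·dn v + sn v·cn u·dn u)/D = 0.7584884171922324/0.9262068940050805 = 0.818918993263369

sn(u+v)=0.818919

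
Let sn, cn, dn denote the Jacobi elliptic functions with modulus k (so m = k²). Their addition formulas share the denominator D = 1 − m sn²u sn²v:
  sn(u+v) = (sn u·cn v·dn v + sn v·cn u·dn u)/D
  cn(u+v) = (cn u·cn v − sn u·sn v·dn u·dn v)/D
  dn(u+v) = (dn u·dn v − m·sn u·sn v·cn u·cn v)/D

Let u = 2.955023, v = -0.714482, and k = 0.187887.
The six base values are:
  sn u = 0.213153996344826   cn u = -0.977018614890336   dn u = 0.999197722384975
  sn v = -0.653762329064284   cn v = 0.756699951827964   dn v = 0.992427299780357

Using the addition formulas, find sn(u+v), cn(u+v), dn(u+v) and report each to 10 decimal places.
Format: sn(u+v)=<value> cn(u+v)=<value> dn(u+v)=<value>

m = k² = 0.035301524769
D = 1 − m·sn²u·sn²v = 0.9993144798774989
sn(u+v) = (sn u·cn v·dn v + sn v·cn u·dn u)/D = 0.7982977105823227/0.9993144798774989 = 0.7988453351343235
cn(u+v) = (cn u·cn v − sn u·sn v·dn u·dn v)/D = -0.6011241094581535/0.9993144798774989 = -0.6015364748160583
dn(u+v) = (dn u·dn v − m·sn u·sn v·cn u·cn v)/D = 0.9879941806526818/0.9993144798774989 = 0.9886719351587853

sn(u+v)=0.7988453351 cn(u+v)=-0.6015364748 dn(u+v)=0.9886719352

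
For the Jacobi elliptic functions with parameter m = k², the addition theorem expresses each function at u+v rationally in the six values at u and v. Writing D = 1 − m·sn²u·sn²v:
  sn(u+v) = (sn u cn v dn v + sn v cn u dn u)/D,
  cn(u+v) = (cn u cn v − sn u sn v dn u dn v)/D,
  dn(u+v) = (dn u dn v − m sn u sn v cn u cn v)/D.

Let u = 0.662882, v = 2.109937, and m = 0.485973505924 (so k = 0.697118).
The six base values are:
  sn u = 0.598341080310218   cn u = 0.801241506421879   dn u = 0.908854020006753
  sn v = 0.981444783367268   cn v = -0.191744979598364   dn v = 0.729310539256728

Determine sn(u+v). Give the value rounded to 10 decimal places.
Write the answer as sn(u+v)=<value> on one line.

m = k² = 0.485973505924
D = 1 − m·sn²u·sn²v = 0.8324123629123906
sn(u+v) = (sn u·cn v·dn v + sn v·cn u·dn u)/D = 0.6310264461397926/0.8324123629123906 = 0.7580695269013041

sn(u+v)=0.7580695269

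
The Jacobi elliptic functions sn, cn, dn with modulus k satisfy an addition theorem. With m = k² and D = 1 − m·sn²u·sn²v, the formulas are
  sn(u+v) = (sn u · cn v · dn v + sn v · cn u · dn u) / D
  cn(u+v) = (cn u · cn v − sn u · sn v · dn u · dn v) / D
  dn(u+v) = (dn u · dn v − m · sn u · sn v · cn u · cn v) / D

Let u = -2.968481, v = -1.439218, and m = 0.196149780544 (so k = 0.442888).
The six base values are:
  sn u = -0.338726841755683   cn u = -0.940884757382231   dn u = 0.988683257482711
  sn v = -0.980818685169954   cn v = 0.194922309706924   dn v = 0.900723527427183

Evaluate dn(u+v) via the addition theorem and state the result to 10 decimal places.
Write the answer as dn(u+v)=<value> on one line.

m = k² = 0.196149780544
D = 1 − m·sn²u·sn²v = 0.9783496703236259
dn(u+v) = (dn u·dn v − m·sn u·sn v·cn u·cn v)/D = 0.9024818189659138/0.9783496703236259 = 0.9224532356283046

dn(u+v)=0.9224532356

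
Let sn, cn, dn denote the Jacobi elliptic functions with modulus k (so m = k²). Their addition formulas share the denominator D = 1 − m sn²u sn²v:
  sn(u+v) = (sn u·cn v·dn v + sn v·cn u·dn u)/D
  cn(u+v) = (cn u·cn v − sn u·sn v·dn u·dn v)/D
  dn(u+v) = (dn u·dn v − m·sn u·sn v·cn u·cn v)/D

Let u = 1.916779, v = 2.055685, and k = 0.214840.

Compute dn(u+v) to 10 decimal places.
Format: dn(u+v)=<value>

dn(u+v)=0.9882800373

sn u = 0.9492401677069082, cn u = -0.3145522277965312, dn u = 0.9789844813020945
sn v = 0.8977682687253045, cn v = -0.4404680870051422, dn v = 0.9812230339240518
m = k² = 0.0461562256
D = 1 − m·sn²u·sn²v = 0.9664794601071019
dn(u+v) = (dn u·dn v − m·sn u·sn v·cn u·cn v)/D = 0.955152356849664/0.9664794601071019 = 0.9882800372641311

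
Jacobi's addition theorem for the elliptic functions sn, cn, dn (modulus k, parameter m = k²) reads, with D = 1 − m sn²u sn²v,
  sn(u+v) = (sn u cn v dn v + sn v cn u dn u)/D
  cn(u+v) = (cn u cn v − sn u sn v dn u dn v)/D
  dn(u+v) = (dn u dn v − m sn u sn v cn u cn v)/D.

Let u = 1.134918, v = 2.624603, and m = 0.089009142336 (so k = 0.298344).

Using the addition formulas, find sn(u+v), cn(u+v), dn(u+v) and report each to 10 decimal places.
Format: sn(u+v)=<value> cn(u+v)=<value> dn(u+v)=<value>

sn(u+v)=-0.5158815434 cn(u+v)=-0.8566599286 dn(u+v)=0.9880848454

sn u = 0.8993097080140285, cn u = 0.4373123015325808, dn u = 0.9633343907649375
sn v = 0.5545171017641735, cn v = -0.8321723282175761, dn v = 0.986220385407346
m = k² = 0.089009142336
D = 1 − m·sn²u·sn²v = 0.9778648194378501
sn(u+v) = (sn u·cn v·dn v + sn v·cn u·dn u)/D = -0.5044624122640588/0.9778648194378501 = -0.5158815433753528
cn(u+v) = (cn u·cn v − sn u·sn v·dn u·dn v)/D = -0.8376976063633857/0.9778648194378501 = -0.8566599285624746
dn(u+v) = (dn u·dn v − m·sn u·sn v·cn u·cn v)/D = 0.9662134089174229/0.9778648194378501 = 0.9880848453806475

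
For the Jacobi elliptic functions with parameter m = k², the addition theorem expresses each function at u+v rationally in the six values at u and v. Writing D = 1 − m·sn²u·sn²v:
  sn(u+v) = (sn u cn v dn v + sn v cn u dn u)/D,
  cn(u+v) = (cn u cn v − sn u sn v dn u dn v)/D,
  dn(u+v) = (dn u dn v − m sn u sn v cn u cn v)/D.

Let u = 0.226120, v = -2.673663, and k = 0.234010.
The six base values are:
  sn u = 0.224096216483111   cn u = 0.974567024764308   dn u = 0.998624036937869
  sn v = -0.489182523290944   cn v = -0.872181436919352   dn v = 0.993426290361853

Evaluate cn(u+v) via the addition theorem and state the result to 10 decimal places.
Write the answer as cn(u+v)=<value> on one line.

m = k² = 0.0547606801
D = 1 − m·sn²u·sn²v = 0.9993419184010241
cn(u+v) = (cn u·cn v − sn u·sn v·dn u·dn v)/D = -0.7412457983690173/0.9993419184010241 = -0.7417339198129825

cn(u+v)=-0.7417339198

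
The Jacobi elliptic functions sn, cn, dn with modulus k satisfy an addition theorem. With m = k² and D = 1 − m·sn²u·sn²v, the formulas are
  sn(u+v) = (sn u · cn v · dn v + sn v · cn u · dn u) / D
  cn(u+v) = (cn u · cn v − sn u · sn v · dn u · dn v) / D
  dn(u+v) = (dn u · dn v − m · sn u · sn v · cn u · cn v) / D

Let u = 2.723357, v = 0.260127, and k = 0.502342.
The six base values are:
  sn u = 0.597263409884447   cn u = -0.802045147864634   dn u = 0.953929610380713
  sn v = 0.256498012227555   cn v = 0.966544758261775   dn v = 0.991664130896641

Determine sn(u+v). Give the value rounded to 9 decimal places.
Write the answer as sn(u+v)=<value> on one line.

sn(u+v)=0.378465856

m = k² = 0.252347484964
D = 1 − m·sn²u·sn²v = 0.9940775853982907
sn(u+v) = (sn u·cn v·dn v + sn v·cn u·dn u)/D = 0.3762244244349893/0.9940775853982907 = 0.3784658561476867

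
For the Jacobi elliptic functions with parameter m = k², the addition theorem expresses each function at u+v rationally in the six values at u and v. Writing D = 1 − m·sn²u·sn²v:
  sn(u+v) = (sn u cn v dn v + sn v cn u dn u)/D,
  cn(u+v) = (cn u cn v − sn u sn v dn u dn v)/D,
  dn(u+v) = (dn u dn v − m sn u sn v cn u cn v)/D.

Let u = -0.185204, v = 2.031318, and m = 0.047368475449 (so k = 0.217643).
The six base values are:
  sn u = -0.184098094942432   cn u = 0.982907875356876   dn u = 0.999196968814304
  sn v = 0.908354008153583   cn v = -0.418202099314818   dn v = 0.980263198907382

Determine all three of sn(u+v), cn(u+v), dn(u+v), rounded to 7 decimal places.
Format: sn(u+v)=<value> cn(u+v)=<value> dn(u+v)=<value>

m = k² = 0.047368475449
D = 1 − m·sn²u·sn²v = 0.9986753587660446
sn(u+v) = (sn u·cn v·dn v + sn v·cn u·dn u)/D = 0.9675820085793446/0.9986753587660446 = 0.9688654076484688
cn(u+v) = (cn u·cn v − sn u·sn v·dn u·dn v)/D = -0.2472600430317218/0.9986753587660446 = -0.2475880083165709
dn(u+v) = (dn u·dn v − m·sn u·sn v·cn u·cn v)/D = 0.9762199535189508/0.9986753587660446 = 0.9775148099430034

sn(u+v)=0.9688654 cn(u+v)=-0.2475880 dn(u+v)=0.9775148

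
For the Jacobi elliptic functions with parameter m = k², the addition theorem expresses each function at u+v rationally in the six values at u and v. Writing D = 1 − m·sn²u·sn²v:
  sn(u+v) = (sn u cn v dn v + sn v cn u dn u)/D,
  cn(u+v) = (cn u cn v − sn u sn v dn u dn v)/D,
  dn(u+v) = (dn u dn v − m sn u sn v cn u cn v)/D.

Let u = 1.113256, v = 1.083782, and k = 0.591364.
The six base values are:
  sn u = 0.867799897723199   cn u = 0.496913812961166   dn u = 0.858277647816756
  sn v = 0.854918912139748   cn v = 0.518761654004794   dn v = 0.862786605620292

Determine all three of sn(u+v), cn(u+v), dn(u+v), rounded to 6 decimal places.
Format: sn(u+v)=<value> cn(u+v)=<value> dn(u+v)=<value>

sn(u+v)=0.932522 cn(u+v)=-0.361113 dn(u+v)=0.834201

m = k² = 0.349711380496
D = 1 − m·sn²u·sn²v = 0.8075141524325399
sn(u+v) = (sn u·cn v·dn v + sn v·cn u·dn u)/D = 0.7530247873194726/0.8075141524325399 = 0.9325220927101716
cn(u+v) = (cn u·cn v − sn u·sn v·dn u·dn v)/D = -0.2916037998060147/0.8075141524325399 = -0.361112927776675
dn(u+v) = (dn u·dn v − m·sn u·sn v·cn u·cn v)/D = 0.6736293872733779/0.8075141524325399 = 0.8342013390652658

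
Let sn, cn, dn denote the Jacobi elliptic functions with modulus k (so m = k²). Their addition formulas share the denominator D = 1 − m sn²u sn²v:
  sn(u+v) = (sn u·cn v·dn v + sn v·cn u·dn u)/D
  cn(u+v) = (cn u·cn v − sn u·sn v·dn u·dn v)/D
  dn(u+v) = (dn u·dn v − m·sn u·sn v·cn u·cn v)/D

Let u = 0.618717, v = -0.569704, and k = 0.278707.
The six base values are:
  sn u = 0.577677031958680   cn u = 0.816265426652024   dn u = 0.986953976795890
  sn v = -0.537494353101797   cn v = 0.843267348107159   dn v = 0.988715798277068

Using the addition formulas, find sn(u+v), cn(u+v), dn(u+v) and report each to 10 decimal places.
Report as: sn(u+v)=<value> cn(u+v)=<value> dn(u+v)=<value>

m = k² = 0.077677591849
D = 1 − m·sn²u·sn²v = 0.9925111735473032
sn(u+v) = (sn u·cn v·dn v + sn v·cn u·dn u)/D = 0.04862496531449515/0.9925111735473032 = 0.04899185682787447
cn(u+v) = (cn u·cn v − sn u·sn v·dn u·dn v)/D = 0.9913193442904306/0.9925111735473032 = 0.9987991779955353
dn(u+v) = (dn u·dn v − m·sn u·sn v·cn u·cn v)/D = 0.9924186463929041/0.9925111735473032 = 0.9999067746974893

sn(u+v)=0.0489918568 cn(u+v)=0.9987991780 dn(u+v)=0.9999067747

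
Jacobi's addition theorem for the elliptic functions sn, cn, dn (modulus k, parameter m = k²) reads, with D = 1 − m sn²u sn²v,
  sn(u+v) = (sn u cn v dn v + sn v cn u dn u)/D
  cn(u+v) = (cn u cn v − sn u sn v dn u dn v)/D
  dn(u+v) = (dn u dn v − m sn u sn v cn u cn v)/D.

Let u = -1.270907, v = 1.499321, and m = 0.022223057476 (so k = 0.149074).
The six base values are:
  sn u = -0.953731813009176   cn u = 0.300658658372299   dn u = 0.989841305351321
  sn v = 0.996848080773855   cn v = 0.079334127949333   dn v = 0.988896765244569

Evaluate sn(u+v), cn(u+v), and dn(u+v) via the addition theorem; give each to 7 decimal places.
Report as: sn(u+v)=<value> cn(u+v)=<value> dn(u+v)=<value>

sn(u+v)=0.2263905 cn(u+v)=0.9740366 dn(u+v)=0.9994303

m = k² = 0.022223057476
D = 1 − m·sn²u·sn²v = 0.9799130359494107
sn(u+v) = (sn u·cn v·dn v + sn v·cn u·dn u)/D = 0.221842961684827/0.9799130359494107 = 0.226390458689928
cn(u+v) = (cn u·cn v − sn u·sn v·dn u·dn v)/D = 0.9544711930563936/0.9799130359494107 = 0.9740366318646152
dn(u+v) = (dn u·dn v − m·sn u·sn v·cn u·cn v)/D = 0.9793548212031471/0.9799130359494107 = 0.9994303425653249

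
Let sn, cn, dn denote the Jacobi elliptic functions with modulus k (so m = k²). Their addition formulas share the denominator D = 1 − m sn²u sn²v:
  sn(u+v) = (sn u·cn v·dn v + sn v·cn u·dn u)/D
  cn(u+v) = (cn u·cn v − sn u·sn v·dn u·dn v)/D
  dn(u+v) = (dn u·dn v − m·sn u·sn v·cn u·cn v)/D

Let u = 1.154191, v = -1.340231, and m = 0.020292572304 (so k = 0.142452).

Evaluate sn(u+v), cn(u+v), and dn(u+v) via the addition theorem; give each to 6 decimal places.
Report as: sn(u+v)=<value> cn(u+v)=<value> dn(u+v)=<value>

sn u = 0.9128510199740475, cn u = 0.4082928058787483, dn u = 0.9915090825040012
sn v = -0.972225367422353, cn v = 0.2340466512054184, dn v = 0.9903630702283815
m = k² = 0.020292572304
D = 1 − m·sn²u·sn²v = 0.9840165395968495
sn(u+v) = (sn u·cn v·dn v + sn v·cn u·dn u)/D = -0.1819913343520429/0.9840165395968495 = -0.1849474343455696
cn(u+v) = (cn u·cn v − sn u·sn v·dn u·dn v)/D = 0.9670406942941548/0.9840165395968495 = 0.9827484146662315
dn(u+v) = (dn u·dn v − m·sn u·sn v·cn u·cn v)/D = 0.9836749681893981/0.9840165395968495 = 0.9996528804204944

sn(u+v)=-0.184947 cn(u+v)=0.982748 dn(u+v)=0.999653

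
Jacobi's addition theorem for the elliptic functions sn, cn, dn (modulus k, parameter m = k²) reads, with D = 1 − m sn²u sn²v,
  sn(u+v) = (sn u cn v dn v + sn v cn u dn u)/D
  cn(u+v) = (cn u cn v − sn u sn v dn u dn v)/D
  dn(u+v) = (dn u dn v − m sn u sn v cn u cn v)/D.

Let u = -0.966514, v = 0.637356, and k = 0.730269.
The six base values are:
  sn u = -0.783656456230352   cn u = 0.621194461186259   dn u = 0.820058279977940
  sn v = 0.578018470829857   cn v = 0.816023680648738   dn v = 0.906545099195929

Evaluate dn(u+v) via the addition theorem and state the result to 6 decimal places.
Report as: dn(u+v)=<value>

dn(u+v)=0.972256

m = k² = 0.533292812361
D = 1 − m·sn²u·sn²v = 0.8905790211265682
dn(u+v) = (dn u·dn v − m·sn u·sn v·cn u·cn v)/D = 0.8658711428368232/0.8905790211265682 = 0.9722563885925699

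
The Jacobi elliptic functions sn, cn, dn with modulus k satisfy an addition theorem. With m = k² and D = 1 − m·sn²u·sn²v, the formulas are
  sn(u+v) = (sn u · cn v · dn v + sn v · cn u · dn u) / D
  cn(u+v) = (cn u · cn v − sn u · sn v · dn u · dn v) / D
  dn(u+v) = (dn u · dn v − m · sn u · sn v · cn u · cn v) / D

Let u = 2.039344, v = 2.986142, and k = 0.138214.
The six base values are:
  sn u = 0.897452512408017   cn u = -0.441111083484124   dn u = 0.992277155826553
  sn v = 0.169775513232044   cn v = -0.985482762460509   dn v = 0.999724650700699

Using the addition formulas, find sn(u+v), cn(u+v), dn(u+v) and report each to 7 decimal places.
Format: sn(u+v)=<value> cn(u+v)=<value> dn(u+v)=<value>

sn(u+v)=-0.9589172 cn(u+v)=0.2836860 dn(u+v)=0.9911782

m = k² = 0.019103109796
D = 1 − m·sn²u·sn²v = 0.999556516842188
sn(u+v) = (sn u·cn v·dn v + sn v·cn u·dn u)/D = -0.958491953448841/0.999556516842188 = -0.9589172170843539
cn(u+v) = (cn u·cn v − sn u·sn v·dn u·dn v)/D = 0.2835602326411658/0.999556516842188 = 0.2836860426231756
dn(u+v) = (dn u·dn v − m·sn u·sn v·cn u·cn v)/D = 0.9907386502083676/0.999556516842188 = 0.991178221055796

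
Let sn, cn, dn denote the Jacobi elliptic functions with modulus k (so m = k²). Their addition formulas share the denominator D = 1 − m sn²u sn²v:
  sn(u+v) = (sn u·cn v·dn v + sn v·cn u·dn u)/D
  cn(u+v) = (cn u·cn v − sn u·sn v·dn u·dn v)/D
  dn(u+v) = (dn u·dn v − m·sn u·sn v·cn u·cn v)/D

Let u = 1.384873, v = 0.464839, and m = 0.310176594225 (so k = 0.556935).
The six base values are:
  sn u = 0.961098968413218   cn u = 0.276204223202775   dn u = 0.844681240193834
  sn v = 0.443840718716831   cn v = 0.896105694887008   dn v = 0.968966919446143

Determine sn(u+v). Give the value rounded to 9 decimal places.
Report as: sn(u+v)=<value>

sn(u+v)=0.994182459

m = k² = 0.310176594225
D = 1 − m·sn²u·sn²v = 0.9435583721893067
sn(u+v) = (sn u·cn v·dn v + sn v·cn u·dn u)/D = 0.938069182826275/0.9435583721893067 = 0.9941824591622294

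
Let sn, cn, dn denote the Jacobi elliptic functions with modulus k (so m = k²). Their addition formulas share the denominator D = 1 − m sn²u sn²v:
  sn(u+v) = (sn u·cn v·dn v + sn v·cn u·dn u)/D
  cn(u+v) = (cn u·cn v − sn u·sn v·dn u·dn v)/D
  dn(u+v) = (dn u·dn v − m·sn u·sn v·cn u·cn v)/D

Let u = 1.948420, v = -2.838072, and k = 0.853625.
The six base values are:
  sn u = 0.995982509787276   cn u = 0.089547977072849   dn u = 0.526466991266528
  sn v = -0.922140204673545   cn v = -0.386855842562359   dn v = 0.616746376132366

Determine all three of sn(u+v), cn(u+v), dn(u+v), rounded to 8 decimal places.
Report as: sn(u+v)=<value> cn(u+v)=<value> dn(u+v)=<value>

sn(u+v)=-0.72949436 cn(u+v)=0.68398683 dn(u+v)=0.78244904

m = k² = 0.728675640625
D = 1 − m·sn²u·sn²v = 0.3853447575696308
sn(u+v) = (sn u·cn v·dn v + sn v·cn u·dn u)/D = -0.2811068258695569/0.3853447575696308 = -0.7294943562811067
cn(u+v) = (cn u·cn v − sn u·sn v·dn u·dn v)/D = 0.2635707393394421/0.3853447575696308 = 0.6839868303951574
dn(u+v) = (dn u·dn v − m·sn u·sn v·cn u·cn v)/D = 0.3015126361194658/0.3853447575696308 = 0.7824490412717844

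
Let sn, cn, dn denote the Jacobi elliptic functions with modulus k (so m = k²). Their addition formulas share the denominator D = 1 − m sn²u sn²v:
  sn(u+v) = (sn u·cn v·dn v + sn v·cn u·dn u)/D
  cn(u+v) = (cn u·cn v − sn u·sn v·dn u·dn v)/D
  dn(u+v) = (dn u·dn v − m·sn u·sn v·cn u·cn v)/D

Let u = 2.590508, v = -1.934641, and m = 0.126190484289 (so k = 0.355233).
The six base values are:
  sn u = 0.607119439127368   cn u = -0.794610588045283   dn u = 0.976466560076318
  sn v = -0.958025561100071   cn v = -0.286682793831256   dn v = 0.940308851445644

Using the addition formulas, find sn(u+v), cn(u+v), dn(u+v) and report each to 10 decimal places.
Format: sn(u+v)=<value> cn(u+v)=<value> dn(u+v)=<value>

sn(u+v)=0.6055311400 cn(u+v)=0.7958216123 dn(u+v)=0.9765910057

m = k² = 0.126190484289
D = 1 − m·sn²u·sn²v = 0.9573097126965545
sn(u+v) = (sn u·cn v·dn v + sn v·cn u·dn u)/D = 0.5796808416158619/0.9573097126965545 = 0.6055311399515777
cn(u+v) = (cn u·cn v − sn u·sn v·dn u·dn v)/D = 0.7618477589956445/0.9573097126965545 = 0.7958216122655522
dn(u+v) = (dn u·dn v − m·sn u·sn v·cn u·cn v)/D = 0.9349000550676764/0.9573097126965545 = 0.9765910056780324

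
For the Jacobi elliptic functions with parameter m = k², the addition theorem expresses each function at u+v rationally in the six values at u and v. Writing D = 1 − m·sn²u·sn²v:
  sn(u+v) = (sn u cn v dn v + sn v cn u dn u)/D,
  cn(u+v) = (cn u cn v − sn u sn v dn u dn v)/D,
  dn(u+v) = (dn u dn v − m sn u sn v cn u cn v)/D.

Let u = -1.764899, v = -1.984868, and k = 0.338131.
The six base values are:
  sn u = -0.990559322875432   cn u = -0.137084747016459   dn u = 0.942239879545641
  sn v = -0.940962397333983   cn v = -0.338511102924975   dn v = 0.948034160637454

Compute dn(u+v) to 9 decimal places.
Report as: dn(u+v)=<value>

dn(u+v)=0.986298276

m = k² = 0.114332573161
D = 1 − m·sn²u·sn²v = 0.9006711300817009
dn(u+v) = (dn u·dn v − m·sn u·sn v·cn u·cn v)/D = 0.8883303827541183/0.9006711300817009 = 0.986298275901812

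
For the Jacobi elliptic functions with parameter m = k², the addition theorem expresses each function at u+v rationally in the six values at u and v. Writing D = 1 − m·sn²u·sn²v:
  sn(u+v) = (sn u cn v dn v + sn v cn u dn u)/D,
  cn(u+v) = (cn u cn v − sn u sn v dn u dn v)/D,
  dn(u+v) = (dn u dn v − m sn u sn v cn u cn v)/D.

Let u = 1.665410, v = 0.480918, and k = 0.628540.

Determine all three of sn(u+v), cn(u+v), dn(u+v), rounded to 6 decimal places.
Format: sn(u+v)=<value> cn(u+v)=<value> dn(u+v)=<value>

sn(u+v)=0.957640 cn(u+v)=-0.287969 dn(u+v)=0.798560

sn u = 0.9964226575869854, cn u = 0.08450968848179065, dn u = 0.7795889689671913
sn v = 0.4564058860471832, cn v = 0.8897716938526903, dn v = 0.9579697139306678
m = k² = 0.3950625316
D = 1 − m·sn²u·sn²v = 0.9182937074881921
sn(u+v) = (sn u·cn v·dn v + sn v·cn u·dn u)/D = 0.8793944074165126/0.9182937074881921 = 0.9576395876891276
cn(u+v) = (cn u·cn v − sn u·sn v·dn u·dn v)/D = -0.2644405593266091/0.9182937074881921 = -0.2879694777065751
dn(u+v) = (dn u·dn v − m·sn u·sn v·cn u·cn v)/D = 0.733312919883526/0.9182937074881921 = 0.7985603232427195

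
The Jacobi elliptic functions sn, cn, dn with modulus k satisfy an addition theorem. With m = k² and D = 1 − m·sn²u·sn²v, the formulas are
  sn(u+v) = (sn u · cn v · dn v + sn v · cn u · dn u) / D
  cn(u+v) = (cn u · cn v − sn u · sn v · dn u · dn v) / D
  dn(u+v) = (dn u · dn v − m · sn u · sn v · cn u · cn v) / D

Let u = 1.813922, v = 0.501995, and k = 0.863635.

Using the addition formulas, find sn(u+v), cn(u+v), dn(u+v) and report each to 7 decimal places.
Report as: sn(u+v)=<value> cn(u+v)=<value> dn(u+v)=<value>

sn u = 0.9853532789778408, cn u = 0.1705254104455329, dn u = 0.5251890556559709
sn v = 0.4681135912796913, cn v = 0.8836683006984182, dn v = 0.914635590072237
m = k² = 0.745865413225
D = 1 − m·sn²u·sn²v = 0.8413109711146272
sn(u+v) = (sn u·cn v·dn v + sn v·cn u·dn u)/D = 0.8383198468415611/0.8413109711146272 = 0.9964446864765079
cn(u+v) = (cn u·cn v − sn u·sn v·dn u·dn v)/D = -0.07088007131330079/0.8413109711146272 = -0.08424955069751908
dn(u+v) = (dn u·dn v − m·sn u·sn v·cn u·cn v)/D = 0.428514563918136/0.8413109711146272 = 0.5093414666284574

sn(u+v)=0.9964447 cn(u+v)=-0.0842496 dn(u+v)=0.5093415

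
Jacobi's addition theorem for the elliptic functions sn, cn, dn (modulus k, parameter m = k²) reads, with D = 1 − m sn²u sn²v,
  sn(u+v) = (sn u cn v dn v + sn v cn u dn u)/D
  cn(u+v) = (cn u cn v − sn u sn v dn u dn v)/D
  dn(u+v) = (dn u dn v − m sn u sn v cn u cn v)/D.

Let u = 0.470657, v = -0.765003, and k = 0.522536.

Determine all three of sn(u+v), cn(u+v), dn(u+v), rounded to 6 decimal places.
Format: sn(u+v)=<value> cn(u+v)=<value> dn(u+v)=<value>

sn(u+v)=-0.289024 cn(u+v)=0.957322 dn(u+v)=0.988530

sn u = 0.4494320852432853, cn u = 0.8933145027110398, dn u = 0.9720329660448036
sn v = -0.6794144513907223, cn v = 0.7337547296211752, dn v = 0.9348592716122238
m = k² = 0.273043871296
D = 1 − m·sn²u·sn²v = 0.9745416565662595
sn(u+v) = (sn u·cn v·dn v + sn v·cn u·dn u)/D = -0.2816654588711098/0.9745416565662595 = -0.2890235188750593
cn(u+v) = (cn u·cn v − sn u·sn v·dn u·dn v)/D = 0.9329501646185805/0.9745416565662595 = 0.9573219967895224
dn(u+v) = (dn u·dn v − m·sn u·sn v·cn u·cn v)/D = 0.9633635799883095/0.9745416565662595 = 0.9885299140343212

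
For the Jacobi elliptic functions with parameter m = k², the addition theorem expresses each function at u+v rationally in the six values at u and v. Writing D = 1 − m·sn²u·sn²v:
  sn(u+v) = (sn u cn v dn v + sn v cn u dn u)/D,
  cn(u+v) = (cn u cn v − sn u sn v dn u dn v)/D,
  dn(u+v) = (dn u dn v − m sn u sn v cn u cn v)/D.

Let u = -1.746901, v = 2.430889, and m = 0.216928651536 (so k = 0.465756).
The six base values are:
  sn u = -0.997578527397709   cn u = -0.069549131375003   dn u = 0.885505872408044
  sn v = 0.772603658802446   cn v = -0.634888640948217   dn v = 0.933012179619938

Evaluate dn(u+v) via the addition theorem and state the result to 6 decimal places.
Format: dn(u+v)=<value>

dn(u+v)=0.956875

m = k² = 0.216928651536
D = 1 − m·sn²u·sn²v = 0.8711380726700616
dn(u+v) = (dn u·dn v − m·sn u·sn v·cn u·cn v)/D = 0.8335703759565307/0.8711380726700616 = 0.9568751522954508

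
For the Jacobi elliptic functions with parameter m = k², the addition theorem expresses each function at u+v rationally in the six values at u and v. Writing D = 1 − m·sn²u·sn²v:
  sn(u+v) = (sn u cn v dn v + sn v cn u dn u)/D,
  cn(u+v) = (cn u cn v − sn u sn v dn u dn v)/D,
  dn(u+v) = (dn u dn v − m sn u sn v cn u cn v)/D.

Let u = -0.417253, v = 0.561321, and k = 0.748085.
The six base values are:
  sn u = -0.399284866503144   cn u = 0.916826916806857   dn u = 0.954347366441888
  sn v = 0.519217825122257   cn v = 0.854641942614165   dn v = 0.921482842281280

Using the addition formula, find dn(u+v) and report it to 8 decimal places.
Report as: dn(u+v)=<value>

m = k² = 0.559631167225
D = 1 − m·sn²u·sn²v = 0.9759471368149072
dn(u+v) = (dn u·dn v − m·sn u·sn v·cn u·cn v)/D = 0.9703235174218402/0.9759471368149072 = 0.9942377827846084

dn(u+v)=0.99423778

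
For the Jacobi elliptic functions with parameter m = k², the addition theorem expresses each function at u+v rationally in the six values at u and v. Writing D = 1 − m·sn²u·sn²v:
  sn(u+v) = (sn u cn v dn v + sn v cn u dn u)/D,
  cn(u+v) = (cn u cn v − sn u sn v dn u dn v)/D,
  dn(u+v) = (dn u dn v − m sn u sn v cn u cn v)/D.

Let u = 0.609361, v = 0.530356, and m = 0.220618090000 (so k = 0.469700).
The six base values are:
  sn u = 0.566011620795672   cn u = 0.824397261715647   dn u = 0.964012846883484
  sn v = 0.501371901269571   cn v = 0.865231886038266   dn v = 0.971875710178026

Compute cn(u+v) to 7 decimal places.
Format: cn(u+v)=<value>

cn(u+v)=0.4555120

m = k² = 0.22061809
D = 1 − m·sn²u·sn²v = 0.9822330942859926
cn(u+v) = (cn u·cn v − sn u·sn v·dn u·dn v)/D = 0.447418949500343/0.9822330942859926 = 0.4555119880435121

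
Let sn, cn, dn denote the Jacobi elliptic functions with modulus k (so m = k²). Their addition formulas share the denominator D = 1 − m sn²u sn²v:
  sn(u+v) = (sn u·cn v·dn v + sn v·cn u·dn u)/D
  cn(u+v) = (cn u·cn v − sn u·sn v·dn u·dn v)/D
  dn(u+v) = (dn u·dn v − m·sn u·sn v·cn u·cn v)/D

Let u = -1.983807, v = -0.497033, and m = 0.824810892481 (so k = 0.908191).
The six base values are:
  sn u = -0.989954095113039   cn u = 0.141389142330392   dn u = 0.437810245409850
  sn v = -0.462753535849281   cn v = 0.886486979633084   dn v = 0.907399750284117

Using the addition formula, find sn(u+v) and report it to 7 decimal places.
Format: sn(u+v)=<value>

m = k² = 0.824810892481
D = 1 − m·sn²u·sn²v = 0.8269052115431596
sn(u+v) = (sn u·cn v·dn v + sn v·cn u·dn u)/D = -0.8249623487707041/0.8269052115431596 = -0.9976504407695899

sn(u+v)=-0.9976504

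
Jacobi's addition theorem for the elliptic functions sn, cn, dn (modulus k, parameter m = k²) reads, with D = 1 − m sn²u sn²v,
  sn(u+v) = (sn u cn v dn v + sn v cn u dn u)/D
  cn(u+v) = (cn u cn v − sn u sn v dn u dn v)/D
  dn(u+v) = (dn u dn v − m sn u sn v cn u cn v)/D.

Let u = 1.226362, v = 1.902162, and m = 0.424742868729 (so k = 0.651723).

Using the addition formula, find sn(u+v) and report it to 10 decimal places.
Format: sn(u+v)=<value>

sn u = 0.9043599786873994, cn u = 0.4267704640067381, dn u = 0.8078470377966977
sn v = 0.9966983507658144, cn v = -0.08119358090825683, dn v = 0.760300733349134
m = k² = 0.424742868729
D = 1 − m·sn²u·sn²v = 0.6549069244036867
sn(u+v) = (sn u·cn v·dn v + sn v·cn u·dn u)/D = 0.2877994278344085/0.6549069244036867 = 0.4394508854772896

sn(u+v)=0.4394508855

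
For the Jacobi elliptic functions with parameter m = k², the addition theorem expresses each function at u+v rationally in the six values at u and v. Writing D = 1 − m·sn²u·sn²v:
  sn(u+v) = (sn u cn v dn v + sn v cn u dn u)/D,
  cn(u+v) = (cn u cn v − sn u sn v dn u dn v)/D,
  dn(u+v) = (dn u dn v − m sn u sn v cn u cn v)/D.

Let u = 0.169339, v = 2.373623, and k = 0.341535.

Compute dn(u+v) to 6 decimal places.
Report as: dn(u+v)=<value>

dn(u+v)=0.976034

sn u = 0.1684383335709298, cn u = 0.9857121931800622, dn u = 0.9983439171044924
sn v = 0.7547567291362246, cn v = -0.6560047864334434, dn v = 0.9662047487864696
m = k² = 0.116646156225
D = 1 − m·sn²u·sn²v = 0.998114761535921
dn(u+v) = (dn u·dn v − m·sn u·sn v·cn u·cn v)/D = 0.9741936817715698/0.998114761535921 = 0.9760337381169066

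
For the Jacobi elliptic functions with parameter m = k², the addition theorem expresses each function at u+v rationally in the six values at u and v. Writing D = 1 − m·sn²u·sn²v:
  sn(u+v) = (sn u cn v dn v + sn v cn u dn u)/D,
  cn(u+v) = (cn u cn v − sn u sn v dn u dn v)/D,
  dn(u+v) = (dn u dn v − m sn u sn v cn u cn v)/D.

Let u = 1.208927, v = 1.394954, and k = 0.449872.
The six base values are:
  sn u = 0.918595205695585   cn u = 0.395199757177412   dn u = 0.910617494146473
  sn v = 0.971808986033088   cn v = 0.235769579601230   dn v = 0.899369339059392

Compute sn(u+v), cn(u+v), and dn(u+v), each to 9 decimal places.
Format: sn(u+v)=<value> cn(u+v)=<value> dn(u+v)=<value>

sn(u+v)=0.649221331 cn(u+v)=-0.760599542 dn(u+v)=0.956398014

m = k² = 0.202384816384
D = 1 − m·sn²u·sn²v = 0.8387171842142778
sn(u+v) = (sn u·cn v·dn v + sn v·cn u·dn u)/D = 0.5445130869013727/0.8387171842142778 = 0.6492213312780521
cn(u+v) = (cn u·cn v − sn u·sn v·dn u·dn v)/D = -0.6379279060281537/0.8387171842142778 = -0.7605995418178699
dn(u+v) = (dn u·dn v − m·sn u·sn v·cn u·cn v)/D = 0.8021474489077924/0.8387171842142778 = 0.9563980135440478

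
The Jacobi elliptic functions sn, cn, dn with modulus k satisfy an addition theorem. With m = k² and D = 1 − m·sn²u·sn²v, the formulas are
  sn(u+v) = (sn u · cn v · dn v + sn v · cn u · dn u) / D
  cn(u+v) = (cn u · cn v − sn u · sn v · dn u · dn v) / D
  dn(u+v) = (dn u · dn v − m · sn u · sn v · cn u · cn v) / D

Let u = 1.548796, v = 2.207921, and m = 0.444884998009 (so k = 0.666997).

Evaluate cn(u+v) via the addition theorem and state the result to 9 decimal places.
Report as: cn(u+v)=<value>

cn(u+v)=-0.990694523

sn u = 0.9809329019431989, cn u = 0.1943467053625932, dn u = 0.7562529959814625
sn v = 0.9553641635712382, cn v = -0.295430727859897, dn v = 0.7706777925014511
m = k² = 0.444884998009
D = 1 − m·sn²u·sn²v = 0.6092812458013982
cn(u+v) = (cn u·cn v − sn u·sn v·dn u·dn v)/D = -0.603611593454954/0.6092812458013982 = -0.9906945234478918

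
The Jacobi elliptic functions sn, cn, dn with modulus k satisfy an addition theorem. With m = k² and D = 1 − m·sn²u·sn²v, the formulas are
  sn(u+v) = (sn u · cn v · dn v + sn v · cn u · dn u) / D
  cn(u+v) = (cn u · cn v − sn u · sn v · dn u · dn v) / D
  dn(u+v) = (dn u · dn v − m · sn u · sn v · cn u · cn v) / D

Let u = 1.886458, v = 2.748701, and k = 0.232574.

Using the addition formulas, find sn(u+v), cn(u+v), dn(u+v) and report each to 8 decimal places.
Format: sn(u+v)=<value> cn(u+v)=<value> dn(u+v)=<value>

sn u = 0.9594047197517002, cn u = -0.2820329479301337, dn u = 0.974788103031113
sn v = 0.4223126685779912, cn v = -0.9064502247550804, dn v = 0.995164829830893
m = k² = 0.054090665476
D = 1 − m·sn²u·sn²v = 0.9911203827725166
sn(u+v) = (sn u·cn v·dn v + sn v·cn u·dn u)/D = -0.9815509019025153/0.9911203827725166 = -0.9903447845122183
cn(u+v) = (cn u·cn v − sn u·sn v·dn u·dn v)/D = -0.1373951968647325/0.9911203827725166 = -0.1386261439608267
dn(u+v) = (dn u·dn v − m·sn u·sn v·cn u·cn v)/D = 0.9644720757287581/0.9911203827725166 = 0.9731129462102135

sn(u+v)=-0.99034478 cn(u+v)=-0.13862614 dn(u+v)=0.97311295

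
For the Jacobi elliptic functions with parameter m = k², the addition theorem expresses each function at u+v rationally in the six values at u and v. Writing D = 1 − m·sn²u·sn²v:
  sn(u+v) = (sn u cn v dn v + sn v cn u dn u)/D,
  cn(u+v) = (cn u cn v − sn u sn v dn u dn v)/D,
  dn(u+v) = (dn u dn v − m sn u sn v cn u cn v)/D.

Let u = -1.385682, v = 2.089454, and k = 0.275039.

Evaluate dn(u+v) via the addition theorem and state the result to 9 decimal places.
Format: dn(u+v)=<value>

sn u = -0.9784582454915056, cn u = 0.2064448154584766, dn u = 0.9631082802739006
sn v = 0.8914972519011361, cn v = -0.4530261028381502, dn v = 0.9694733983852318
m = k² = 0.075646451521
D = 1 − m·sn²u·sn²v = 0.9424410088981682
dn(u+v) = (dn u·dn v − m·sn u·sn v·cn u·cn v)/D = 0.9275365373844397/0.9424410088981682 = 0.9841852472748893

dn(u+v)=0.984185247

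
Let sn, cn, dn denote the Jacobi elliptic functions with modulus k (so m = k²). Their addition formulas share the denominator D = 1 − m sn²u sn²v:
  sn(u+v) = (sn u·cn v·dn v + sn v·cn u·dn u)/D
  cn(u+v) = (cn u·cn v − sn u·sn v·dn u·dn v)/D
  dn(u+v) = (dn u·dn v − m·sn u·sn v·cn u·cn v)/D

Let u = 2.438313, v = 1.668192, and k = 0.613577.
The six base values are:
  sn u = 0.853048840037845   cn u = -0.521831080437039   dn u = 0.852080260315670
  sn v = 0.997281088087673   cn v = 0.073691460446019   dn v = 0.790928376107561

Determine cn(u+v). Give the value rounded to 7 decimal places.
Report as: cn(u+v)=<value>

m = k² = 0.376476734929
D = 1 − m·sn²u·sn²v = 0.7275284868087184
cn(u+v) = (cn u·cn v − sn u·sn v·dn u·dn v)/D = -0.6117904011347012/0.7275284868087184 = -0.8409160771398811

cn(u+v)=-0.8409161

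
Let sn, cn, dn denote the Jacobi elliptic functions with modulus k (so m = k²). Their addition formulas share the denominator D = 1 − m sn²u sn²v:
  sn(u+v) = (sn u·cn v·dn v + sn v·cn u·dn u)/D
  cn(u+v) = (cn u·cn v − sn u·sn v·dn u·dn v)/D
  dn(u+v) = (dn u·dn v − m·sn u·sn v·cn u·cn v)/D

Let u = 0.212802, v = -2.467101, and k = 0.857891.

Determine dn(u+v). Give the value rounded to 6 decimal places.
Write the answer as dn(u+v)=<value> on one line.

sn u = 0.2100562320498845, cn u = 0.9776893061586616, dn u = 0.9836290111022329
sn v = -0.9848149177224481, cn v = -0.1736075396730446, dn v = 0.5349813709135244
m = k² = 0.735976967881
D = 1 − m·sn²u·sn²v = 0.9685047831835983
dn(u+v) = (dn u·dn v − m·sn u·sn v·cn u·cn v)/D = 0.5003813314167682/0.9685047831835983 = 0.5166534436432531

dn(u+v)=0.516653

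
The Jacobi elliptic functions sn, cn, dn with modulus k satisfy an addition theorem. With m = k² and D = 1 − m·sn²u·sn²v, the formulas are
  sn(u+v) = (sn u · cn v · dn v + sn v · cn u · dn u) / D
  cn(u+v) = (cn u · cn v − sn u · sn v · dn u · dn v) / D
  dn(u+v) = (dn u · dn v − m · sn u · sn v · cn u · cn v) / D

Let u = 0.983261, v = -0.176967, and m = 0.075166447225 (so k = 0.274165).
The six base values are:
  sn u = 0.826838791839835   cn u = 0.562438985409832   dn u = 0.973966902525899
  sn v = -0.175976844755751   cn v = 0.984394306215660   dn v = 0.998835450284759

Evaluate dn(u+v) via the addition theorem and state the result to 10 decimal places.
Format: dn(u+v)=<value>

dn(u+v)=0.9804483747

m = k² = 0.075166447225
D = 1 − m·sn²u·sn²v = 0.9984086094887357
dn(u+v) = (dn u·dn v − m·sn u·sn v·cn u·cn v)/D = 0.9788880984619381/0.9984086094887357 = 0.9804483747022237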